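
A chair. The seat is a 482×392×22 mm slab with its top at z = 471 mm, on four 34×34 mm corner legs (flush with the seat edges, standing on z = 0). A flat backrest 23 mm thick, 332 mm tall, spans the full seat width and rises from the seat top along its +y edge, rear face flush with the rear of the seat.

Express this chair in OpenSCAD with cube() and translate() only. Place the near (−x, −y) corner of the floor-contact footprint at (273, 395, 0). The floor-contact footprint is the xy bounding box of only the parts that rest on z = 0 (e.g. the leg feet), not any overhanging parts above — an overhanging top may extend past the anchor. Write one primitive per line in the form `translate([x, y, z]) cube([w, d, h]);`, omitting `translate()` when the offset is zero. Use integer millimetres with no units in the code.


translate([273, 395, 449]) cube([482, 392, 22]);
translate([273, 395, 0]) cube([34, 34, 449]);
translate([721, 395, 0]) cube([34, 34, 449]);
translate([273, 753, 0]) cube([34, 34, 449]);
translate([721, 753, 0]) cube([34, 34, 449]);
translate([273, 764, 471]) cube([482, 23, 332]);


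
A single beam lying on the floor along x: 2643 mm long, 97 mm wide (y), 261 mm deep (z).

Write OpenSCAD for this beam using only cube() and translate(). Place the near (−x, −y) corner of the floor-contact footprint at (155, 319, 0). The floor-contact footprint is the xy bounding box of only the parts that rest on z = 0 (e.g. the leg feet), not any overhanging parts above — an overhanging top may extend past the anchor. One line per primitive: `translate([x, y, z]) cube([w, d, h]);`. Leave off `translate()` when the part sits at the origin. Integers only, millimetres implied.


translate([155, 319, 0]) cube([2643, 97, 261]);


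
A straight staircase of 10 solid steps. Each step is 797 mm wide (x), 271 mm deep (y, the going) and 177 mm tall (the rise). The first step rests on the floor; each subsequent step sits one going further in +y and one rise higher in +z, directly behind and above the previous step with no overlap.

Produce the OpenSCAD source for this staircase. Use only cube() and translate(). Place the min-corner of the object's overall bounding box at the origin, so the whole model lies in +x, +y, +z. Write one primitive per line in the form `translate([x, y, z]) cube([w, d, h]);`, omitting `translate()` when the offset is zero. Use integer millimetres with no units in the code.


cube([797, 271, 177]);
translate([0, 271, 177]) cube([797, 271, 177]);
translate([0, 542, 354]) cube([797, 271, 177]);
translate([0, 813, 531]) cube([797, 271, 177]);
translate([0, 1084, 708]) cube([797, 271, 177]);
translate([0, 1355, 885]) cube([797, 271, 177]);
translate([0, 1626, 1062]) cube([797, 271, 177]);
translate([0, 1897, 1239]) cube([797, 271, 177]);
translate([0, 2168, 1416]) cube([797, 271, 177]);
translate([0, 2439, 1593]) cube([797, 271, 177]);


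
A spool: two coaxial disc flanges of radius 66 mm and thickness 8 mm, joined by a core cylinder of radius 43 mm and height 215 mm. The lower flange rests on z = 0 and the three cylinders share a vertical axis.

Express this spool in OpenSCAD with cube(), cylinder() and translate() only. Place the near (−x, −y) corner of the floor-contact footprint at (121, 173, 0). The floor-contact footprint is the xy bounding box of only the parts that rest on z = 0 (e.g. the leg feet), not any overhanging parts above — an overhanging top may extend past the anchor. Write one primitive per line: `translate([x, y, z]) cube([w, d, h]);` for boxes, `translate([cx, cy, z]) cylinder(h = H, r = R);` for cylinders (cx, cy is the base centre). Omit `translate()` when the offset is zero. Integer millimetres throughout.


translate([187, 239, 0]) cylinder(h = 8, r = 66);
translate([187, 239, 8]) cylinder(h = 215, r = 43);
translate([187, 239, 223]) cylinder(h = 8, r = 66);


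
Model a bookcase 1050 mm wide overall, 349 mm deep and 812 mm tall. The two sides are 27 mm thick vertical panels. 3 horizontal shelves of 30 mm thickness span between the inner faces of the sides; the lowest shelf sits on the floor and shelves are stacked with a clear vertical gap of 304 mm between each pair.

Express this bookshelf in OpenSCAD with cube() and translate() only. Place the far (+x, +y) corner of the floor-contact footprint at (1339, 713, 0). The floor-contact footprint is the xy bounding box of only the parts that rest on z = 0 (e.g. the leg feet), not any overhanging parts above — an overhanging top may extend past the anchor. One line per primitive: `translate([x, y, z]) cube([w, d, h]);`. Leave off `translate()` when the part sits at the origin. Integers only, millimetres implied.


translate([289, 364, 0]) cube([27, 349, 812]);
translate([1312, 364, 0]) cube([27, 349, 812]);
translate([316, 364, 0]) cube([996, 349, 30]);
translate([316, 364, 334]) cube([996, 349, 30]);
translate([316, 364, 668]) cube([996, 349, 30]);


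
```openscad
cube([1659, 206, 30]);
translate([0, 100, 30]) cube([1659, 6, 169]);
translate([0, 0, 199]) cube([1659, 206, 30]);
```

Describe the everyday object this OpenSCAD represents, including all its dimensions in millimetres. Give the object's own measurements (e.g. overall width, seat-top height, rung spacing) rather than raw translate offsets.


An I-beam lying along x, 1659 mm long. Overall section height 229 mm. Two flanges 206 mm wide (y) and 30 mm thick, one on the floor and one at the top; a web 6 mm thick runs between them, centred on the flange width.


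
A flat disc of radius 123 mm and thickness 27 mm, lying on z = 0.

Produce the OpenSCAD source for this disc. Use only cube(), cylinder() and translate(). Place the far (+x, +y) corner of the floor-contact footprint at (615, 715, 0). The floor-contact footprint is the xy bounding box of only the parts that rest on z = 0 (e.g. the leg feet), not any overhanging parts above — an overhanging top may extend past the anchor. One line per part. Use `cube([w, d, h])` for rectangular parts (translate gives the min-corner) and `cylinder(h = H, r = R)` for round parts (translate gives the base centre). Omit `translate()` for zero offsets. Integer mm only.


translate([492, 592, 0]) cylinder(h = 27, r = 123);


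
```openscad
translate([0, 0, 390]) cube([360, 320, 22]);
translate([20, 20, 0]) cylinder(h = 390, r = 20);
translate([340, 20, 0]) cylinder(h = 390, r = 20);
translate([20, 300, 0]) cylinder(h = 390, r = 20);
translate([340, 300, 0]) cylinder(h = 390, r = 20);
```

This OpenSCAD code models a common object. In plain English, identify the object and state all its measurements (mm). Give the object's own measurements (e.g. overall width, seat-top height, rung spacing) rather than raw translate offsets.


A simple wooden stool: a rectangular seat 360 mm (x) by 320 mm (y), 22 mm thick, top face at z = 412 mm, on four round legs, each 40 mm in diameter. The legs rest on z = 0, each leg's axis is inset half a diameter from the nearest pair of seat edges (so the leg's bounding box is flush with the corner).


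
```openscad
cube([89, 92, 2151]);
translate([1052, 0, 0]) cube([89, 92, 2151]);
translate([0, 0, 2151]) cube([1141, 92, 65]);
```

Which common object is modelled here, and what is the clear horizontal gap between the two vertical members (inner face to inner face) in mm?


A door frame. The clear opening width is 963 mm.

Two 2151 mm tall posts with a header on top — a door frame. The left jamb is 89 mm wide at x = 0; the right jamb starts at x = 1052. The clear opening is 1052 − 89 = 963 mm.


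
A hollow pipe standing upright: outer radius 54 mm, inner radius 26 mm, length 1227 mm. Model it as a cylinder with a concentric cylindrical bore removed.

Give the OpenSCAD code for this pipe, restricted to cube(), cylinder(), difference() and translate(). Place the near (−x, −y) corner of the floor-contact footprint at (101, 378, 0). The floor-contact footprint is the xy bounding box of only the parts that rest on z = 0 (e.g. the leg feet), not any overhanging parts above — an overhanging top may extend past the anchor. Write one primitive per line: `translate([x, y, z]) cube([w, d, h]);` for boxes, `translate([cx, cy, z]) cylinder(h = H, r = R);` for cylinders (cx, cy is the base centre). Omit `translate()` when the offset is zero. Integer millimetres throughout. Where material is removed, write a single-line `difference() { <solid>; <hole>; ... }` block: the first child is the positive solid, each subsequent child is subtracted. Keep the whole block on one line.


difference() { translate([155, 432, 0]) cylinder(h = 1227, r = 54); translate([155, 432, 0]) cylinder(h = 1227, r = 26); }


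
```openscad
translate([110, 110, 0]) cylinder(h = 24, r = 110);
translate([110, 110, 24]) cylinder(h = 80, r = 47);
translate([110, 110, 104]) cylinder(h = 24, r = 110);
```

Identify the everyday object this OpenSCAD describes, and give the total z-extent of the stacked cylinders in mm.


A spool. The overall height is 128 mm.

Three coaxial cylinders, large–small–large — a spool. Two 24 mm flanges and a 80 mm core give 24 + 80 + 24 = 128 mm.


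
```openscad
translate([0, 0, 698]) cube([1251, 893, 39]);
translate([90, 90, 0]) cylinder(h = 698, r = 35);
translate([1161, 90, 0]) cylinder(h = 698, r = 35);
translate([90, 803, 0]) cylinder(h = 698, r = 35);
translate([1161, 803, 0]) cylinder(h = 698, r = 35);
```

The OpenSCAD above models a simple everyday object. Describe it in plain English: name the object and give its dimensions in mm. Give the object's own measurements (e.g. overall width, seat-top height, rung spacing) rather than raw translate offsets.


A table: top 1251 mm (x) × 893 mm (y), 39 mm thick, upper face at z = 737 mm, on four round legs of 70 mm diameter, each leg's bounding box inset 55 mm from the nearest pair of top edges from z = 0 to the bottom of the top.


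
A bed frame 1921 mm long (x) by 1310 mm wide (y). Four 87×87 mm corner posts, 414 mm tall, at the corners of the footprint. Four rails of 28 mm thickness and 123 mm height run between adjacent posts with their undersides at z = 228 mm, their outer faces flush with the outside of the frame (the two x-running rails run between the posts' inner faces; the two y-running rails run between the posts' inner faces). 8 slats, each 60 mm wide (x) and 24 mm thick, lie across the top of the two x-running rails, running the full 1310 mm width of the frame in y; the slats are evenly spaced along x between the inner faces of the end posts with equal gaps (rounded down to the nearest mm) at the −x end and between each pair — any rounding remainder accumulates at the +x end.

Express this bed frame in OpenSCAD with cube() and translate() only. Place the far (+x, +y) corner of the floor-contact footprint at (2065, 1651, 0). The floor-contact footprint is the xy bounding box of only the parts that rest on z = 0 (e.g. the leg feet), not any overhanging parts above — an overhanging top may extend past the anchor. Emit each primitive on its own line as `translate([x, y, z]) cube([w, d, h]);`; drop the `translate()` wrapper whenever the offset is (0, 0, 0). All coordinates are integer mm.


translate([144, 341, 0]) cube([87, 87, 414]);
translate([144, 1564, 0]) cube([87, 87, 414]);
translate([1978, 341, 0]) cube([87, 87, 414]);
translate([1978, 1564, 0]) cube([87, 87, 414]);
translate([231, 341, 228]) cube([1747, 28, 123]);
translate([231, 1623, 228]) cube([1747, 28, 123]);
translate([144, 428, 228]) cube([28, 1136, 123]);
translate([2037, 428, 228]) cube([28, 1136, 123]);
translate([371, 341, 351]) cube([60, 1310, 24]);
translate([571, 341, 351]) cube([60, 1310, 24]);
translate([771, 341, 351]) cube([60, 1310, 24]);
translate([971, 341, 351]) cube([60, 1310, 24]);
translate([1171, 341, 351]) cube([60, 1310, 24]);
translate([1371, 341, 351]) cube([60, 1310, 24]);
translate([1571, 341, 351]) cube([60, 1310, 24]);
translate([1771, 341, 351]) cube([60, 1310, 24]);


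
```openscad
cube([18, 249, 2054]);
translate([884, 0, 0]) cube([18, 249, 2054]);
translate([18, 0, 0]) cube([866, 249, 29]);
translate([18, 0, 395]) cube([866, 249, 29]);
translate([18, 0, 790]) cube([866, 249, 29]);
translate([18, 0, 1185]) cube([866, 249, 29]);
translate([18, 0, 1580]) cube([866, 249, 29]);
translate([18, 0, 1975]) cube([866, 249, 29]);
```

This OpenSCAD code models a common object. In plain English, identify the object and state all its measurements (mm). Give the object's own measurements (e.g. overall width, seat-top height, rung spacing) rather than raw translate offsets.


An open bookshelf. Two side panels, each 18 mm thick, 249 mm deep and 2054 mm tall, stand 902 mm apart (outside-to-outside). Between them sit 6 shelves, each 29 mm thick and 249 mm deep, spanning the full gap between the sides. The bottom shelf rests on the floor (its underside at z = 0) and the clear gap between one shelf's top and the next shelf's underside is 366 mm.


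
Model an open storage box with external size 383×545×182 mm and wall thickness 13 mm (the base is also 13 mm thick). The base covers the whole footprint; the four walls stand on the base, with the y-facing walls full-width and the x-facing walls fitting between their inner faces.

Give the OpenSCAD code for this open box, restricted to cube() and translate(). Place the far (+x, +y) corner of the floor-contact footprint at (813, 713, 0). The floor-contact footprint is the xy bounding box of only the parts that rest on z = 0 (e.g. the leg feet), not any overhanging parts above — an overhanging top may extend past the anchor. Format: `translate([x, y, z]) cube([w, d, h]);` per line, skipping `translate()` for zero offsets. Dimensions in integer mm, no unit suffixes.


translate([430, 168, 0]) cube([383, 545, 13]);
translate([430, 168, 13]) cube([383, 13, 169]);
translate([430, 700, 13]) cube([383, 13, 169]);
translate([430, 181, 13]) cube([13, 519, 169]);
translate([800, 181, 13]) cube([13, 519, 169]);


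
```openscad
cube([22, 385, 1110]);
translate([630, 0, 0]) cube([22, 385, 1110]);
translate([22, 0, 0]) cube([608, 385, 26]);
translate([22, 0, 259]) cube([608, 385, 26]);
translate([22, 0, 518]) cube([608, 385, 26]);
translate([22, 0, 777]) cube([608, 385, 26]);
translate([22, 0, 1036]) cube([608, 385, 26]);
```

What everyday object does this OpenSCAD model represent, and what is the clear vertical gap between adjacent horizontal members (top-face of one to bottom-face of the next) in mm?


A bookshelf. The clear shelf gap is 233 mm.

Two tall side panels with 5 horizontal boards between them — a bookshelf. The first two shelf undersides are at z = 0 and z = 259; with shelf thickness 26, the clear gap is 259 − 0 − 26 = 233 mm.


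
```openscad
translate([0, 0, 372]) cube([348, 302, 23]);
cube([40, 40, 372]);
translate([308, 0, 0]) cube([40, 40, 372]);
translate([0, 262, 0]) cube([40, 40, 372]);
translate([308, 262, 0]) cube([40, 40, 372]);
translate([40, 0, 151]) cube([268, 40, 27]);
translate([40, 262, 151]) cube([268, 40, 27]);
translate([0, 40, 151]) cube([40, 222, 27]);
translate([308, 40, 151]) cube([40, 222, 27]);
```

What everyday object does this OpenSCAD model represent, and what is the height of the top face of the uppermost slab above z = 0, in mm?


A stool. The seat height is 395 mm.

A 348×302×23 slab at z = 372 on four corner posts — a stool. The seat top is 372 + 23 = 395 mm.


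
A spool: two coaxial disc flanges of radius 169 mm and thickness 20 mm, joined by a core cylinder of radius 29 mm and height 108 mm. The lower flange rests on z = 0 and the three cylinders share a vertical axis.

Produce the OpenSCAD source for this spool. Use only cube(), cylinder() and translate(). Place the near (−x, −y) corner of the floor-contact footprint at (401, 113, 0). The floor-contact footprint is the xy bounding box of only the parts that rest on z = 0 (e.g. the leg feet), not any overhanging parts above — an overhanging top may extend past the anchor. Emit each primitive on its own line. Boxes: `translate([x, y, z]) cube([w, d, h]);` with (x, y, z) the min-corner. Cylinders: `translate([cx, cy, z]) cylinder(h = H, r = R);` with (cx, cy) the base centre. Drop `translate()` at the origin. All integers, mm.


translate([570, 282, 0]) cylinder(h = 20, r = 169);
translate([570, 282, 20]) cylinder(h = 108, r = 29);
translate([570, 282, 128]) cylinder(h = 20, r = 169);


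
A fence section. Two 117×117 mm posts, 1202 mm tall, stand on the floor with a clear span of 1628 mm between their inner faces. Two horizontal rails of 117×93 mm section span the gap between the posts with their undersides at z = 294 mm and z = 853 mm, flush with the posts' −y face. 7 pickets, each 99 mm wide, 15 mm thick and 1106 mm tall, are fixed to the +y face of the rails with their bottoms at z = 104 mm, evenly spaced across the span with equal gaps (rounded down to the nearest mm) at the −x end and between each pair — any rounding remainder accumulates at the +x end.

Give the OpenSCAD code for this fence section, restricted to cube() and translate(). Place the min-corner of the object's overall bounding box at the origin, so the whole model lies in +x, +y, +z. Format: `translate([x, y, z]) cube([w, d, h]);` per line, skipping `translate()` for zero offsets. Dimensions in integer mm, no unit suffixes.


cube([117, 117, 1202]);
translate([1745, 0, 0]) cube([117, 117, 1202]);
translate([117, 0, 294]) cube([1628, 117, 93]);
translate([117, 0, 853]) cube([1628, 117, 93]);
translate([233, 117, 104]) cube([99, 15, 1106]);
translate([448, 117, 104]) cube([99, 15, 1106]);
translate([663, 117, 104]) cube([99, 15, 1106]);
translate([878, 117, 104]) cube([99, 15, 1106]);
translate([1093, 117, 104]) cube([99, 15, 1106]);
translate([1308, 117, 104]) cube([99, 15, 1106]);
translate([1523, 117, 104]) cube([99, 15, 1106]);


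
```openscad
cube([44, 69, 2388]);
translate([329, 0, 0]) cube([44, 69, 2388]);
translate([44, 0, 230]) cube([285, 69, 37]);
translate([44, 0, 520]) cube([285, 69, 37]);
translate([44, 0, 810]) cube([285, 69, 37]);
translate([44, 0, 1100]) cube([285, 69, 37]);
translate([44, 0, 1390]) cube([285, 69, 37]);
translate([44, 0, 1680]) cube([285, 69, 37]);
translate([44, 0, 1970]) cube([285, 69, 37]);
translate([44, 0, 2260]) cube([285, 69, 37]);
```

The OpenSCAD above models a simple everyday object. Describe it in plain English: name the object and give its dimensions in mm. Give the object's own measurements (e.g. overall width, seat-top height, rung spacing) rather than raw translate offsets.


A straight ladder. Two 44×69 mm vertical rails, 2388 mm tall, stand 373 mm apart (outside-to-outside) with their front faces coplanar on the −y side. 8 rungs, each 69 mm deep and 37 mm tall, span between the inner faces of the rails, front faces flush with the rails. The lowest rung's underside is at z = 230 mm and rungs are spaced 290 mm apart (underside to underside).


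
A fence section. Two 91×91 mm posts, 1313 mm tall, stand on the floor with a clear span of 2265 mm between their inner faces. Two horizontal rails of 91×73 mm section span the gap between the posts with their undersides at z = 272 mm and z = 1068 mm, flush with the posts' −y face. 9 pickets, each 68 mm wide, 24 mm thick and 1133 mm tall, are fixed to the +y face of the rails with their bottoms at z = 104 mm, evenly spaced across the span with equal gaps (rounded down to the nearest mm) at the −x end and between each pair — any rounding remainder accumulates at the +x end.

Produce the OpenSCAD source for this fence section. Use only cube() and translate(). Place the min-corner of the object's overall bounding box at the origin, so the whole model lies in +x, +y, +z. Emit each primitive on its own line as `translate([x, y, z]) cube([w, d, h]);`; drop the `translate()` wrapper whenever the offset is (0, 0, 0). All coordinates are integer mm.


cube([91, 91, 1313]);
translate([2356, 0, 0]) cube([91, 91, 1313]);
translate([91, 0, 272]) cube([2265, 91, 73]);
translate([91, 0, 1068]) cube([2265, 91, 73]);
translate([256, 91, 104]) cube([68, 24, 1133]);
translate([489, 91, 104]) cube([68, 24, 1133]);
translate([722, 91, 104]) cube([68, 24, 1133]);
translate([955, 91, 104]) cube([68, 24, 1133]);
translate([1188, 91, 104]) cube([68, 24, 1133]);
translate([1421, 91, 104]) cube([68, 24, 1133]);
translate([1654, 91, 104]) cube([68, 24, 1133]);
translate([1887, 91, 104]) cube([68, 24, 1133]);
translate([2120, 91, 104]) cube([68, 24, 1133]);


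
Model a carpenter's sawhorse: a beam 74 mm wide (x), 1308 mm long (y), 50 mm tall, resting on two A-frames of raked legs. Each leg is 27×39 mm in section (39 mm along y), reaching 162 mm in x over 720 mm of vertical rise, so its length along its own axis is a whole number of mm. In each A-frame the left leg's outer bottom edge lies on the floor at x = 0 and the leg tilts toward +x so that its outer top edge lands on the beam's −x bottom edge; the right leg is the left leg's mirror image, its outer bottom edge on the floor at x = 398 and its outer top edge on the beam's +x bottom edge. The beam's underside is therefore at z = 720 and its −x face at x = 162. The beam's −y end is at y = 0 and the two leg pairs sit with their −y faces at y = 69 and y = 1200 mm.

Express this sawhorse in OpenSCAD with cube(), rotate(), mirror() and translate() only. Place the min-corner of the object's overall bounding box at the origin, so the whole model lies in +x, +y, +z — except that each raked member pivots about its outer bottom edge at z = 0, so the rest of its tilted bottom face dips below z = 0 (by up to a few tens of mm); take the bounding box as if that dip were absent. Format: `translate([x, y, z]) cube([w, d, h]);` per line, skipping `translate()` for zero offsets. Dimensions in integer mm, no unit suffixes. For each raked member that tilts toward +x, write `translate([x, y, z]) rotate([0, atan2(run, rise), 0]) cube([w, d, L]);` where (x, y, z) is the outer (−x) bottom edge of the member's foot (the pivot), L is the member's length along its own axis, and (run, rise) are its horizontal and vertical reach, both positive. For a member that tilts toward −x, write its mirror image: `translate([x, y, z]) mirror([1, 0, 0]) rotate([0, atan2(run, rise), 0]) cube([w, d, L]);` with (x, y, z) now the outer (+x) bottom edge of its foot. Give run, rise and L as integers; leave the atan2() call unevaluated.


// leg length = √(162² + 720²) = 738
// right-leg outer foot x = 2·162 + 74 = 398
// beam min-corner = (162, 0, 720)
translate([162, 0, 720]) cube([74, 1308, 50]);
translate([0, 69, 0]) rotate([0, atan2(162, 720), 0]) cube([27, 39, 738]);
translate([398, 69, 0]) mirror([1, 0, 0]) rotate([0, atan2(162, 720), 0]) cube([27, 39, 738]);
translate([0, 1200, 0]) rotate([0, atan2(162, 720), 0]) cube([27, 39, 738]);
translate([398, 1200, 0]) mirror([1, 0, 0]) rotate([0, atan2(162, 720), 0]) cube([27, 39, 738]);


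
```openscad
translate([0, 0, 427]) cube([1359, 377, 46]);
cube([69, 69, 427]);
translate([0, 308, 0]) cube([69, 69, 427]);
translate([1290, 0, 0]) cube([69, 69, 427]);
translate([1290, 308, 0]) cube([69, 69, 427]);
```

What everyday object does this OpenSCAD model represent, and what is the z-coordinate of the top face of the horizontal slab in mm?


A bench. The seat-top height is 473 mm.

A long slab on four corner posts — a bench. The slab sits at z = 427 with thickness 46, so the top is 427 + 46 = 473 mm.


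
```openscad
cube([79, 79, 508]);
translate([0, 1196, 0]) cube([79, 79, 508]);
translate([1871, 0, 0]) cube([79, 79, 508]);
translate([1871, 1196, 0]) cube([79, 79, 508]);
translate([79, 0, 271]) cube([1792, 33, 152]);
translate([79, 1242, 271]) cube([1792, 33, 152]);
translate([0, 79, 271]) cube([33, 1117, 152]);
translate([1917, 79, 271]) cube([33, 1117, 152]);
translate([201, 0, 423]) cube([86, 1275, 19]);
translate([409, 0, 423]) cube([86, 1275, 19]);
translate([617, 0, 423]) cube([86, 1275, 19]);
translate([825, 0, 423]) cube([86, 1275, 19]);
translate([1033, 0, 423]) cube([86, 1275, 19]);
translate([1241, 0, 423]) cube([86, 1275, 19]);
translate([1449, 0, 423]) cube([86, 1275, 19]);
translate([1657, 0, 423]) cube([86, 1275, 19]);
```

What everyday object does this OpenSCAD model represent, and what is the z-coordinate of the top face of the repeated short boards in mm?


A bed frame. The slat-top height is 442 mm.

Four posts, four rails, and a row of slats — a bed frame. Slats sit on the rails at z = 271 + 152 = 423; with slat thickness 19, the top is 442 mm.


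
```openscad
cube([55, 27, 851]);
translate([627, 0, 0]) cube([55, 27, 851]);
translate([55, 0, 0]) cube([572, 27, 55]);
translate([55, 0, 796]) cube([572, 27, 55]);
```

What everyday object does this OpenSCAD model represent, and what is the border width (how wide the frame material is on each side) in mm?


A picture frame. The border width is 55 mm.

Four thin pieces enclosing a rectangular opening — a picture frame. The two full-height stiles are 851 mm tall; the top rail sits at z = 796 and is 55 mm tall, so the border above the opening is 851 − 796 = 55 mm, matching the stile x-width.


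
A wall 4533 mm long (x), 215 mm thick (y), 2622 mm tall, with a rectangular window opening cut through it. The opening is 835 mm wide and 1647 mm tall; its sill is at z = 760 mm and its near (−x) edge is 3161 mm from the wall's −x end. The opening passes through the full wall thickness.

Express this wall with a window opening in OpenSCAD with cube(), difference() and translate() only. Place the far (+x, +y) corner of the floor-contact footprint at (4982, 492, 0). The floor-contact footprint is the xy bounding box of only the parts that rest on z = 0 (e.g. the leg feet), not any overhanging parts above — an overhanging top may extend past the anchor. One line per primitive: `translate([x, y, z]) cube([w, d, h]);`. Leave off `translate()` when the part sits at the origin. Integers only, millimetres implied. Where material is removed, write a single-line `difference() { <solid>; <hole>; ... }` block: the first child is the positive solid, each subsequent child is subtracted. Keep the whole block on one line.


difference() { translate([449, 277, 0]) cube([4533, 215, 2622]); translate([3610, 277, 760]) cube([835, 215, 1647]); }


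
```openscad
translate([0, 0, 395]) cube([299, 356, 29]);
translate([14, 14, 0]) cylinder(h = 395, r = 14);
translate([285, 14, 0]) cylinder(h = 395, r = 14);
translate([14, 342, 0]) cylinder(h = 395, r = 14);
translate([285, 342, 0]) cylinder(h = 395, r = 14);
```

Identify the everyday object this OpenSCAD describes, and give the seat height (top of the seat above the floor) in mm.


A stool. The seat height is 424 mm.

A 299×356×29 slab at z = 395 on four corner cylinders — a stool. The seat top is 395 + 29 = 424 mm.


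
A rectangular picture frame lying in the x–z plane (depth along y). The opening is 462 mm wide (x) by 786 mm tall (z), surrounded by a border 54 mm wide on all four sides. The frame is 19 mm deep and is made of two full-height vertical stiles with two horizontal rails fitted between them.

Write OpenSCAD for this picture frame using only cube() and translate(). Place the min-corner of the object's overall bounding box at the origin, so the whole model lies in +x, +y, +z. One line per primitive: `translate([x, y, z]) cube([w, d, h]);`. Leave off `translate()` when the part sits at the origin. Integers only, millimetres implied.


cube([54, 19, 894]);
translate([516, 0, 0]) cube([54, 19, 894]);
translate([54, 0, 0]) cube([462, 19, 54]);
translate([54, 0, 840]) cube([462, 19, 54]);


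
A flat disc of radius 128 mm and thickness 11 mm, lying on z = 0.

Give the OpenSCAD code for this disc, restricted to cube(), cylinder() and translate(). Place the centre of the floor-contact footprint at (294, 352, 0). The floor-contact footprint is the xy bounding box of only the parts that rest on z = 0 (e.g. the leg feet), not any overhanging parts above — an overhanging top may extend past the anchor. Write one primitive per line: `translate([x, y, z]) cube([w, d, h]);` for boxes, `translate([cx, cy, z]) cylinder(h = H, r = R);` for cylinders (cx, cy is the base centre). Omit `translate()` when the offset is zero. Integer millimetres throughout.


translate([294, 352, 0]) cylinder(h = 11, r = 128);


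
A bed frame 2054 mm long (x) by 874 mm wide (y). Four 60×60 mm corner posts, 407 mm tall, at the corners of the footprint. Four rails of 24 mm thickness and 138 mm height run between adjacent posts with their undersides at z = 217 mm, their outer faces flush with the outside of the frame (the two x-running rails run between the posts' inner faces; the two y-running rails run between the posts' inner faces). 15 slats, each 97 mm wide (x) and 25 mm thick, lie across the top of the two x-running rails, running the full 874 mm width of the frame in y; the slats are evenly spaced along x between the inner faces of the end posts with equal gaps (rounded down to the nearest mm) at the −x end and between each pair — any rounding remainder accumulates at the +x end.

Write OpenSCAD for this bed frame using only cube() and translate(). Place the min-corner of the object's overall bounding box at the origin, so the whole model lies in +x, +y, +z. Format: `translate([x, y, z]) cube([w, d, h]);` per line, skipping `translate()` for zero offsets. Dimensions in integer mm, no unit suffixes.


cube([60, 60, 407]);
translate([0, 814, 0]) cube([60, 60, 407]);
translate([1994, 0, 0]) cube([60, 60, 407]);
translate([1994, 814, 0]) cube([60, 60, 407]);
translate([60, 0, 217]) cube([1934, 24, 138]);
translate([60, 850, 217]) cube([1934, 24, 138]);
translate([0, 60, 217]) cube([24, 754, 138]);
translate([2030, 60, 217]) cube([24, 754, 138]);
translate([89, 0, 355]) cube([97, 874, 25]);
translate([215, 0, 355]) cube([97, 874, 25]);
translate([341, 0, 355]) cube([97, 874, 25]);
translate([467, 0, 355]) cube([97, 874, 25]);
translate([593, 0, 355]) cube([97, 874, 25]);
translate([719, 0, 355]) cube([97, 874, 25]);
translate([845, 0, 355]) cube([97, 874, 25]);
translate([971, 0, 355]) cube([97, 874, 25]);
translate([1097, 0, 355]) cube([97, 874, 25]);
translate([1223, 0, 355]) cube([97, 874, 25]);
translate([1349, 0, 355]) cube([97, 874, 25]);
translate([1475, 0, 355]) cube([97, 874, 25]);
translate([1601, 0, 355]) cube([97, 874, 25]);
translate([1727, 0, 355]) cube([97, 874, 25]);
translate([1853, 0, 355]) cube([97, 874, 25]);


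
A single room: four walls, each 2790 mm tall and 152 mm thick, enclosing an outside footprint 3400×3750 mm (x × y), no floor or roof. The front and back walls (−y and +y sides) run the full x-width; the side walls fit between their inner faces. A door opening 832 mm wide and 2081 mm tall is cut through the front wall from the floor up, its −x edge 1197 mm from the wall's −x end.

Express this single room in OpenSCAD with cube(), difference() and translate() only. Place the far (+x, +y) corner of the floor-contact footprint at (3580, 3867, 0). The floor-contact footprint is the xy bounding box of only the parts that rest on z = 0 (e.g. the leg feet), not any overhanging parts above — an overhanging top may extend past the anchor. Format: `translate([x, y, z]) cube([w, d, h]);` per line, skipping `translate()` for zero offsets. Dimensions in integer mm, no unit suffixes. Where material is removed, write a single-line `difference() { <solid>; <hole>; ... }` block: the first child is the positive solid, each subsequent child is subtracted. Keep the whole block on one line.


difference() { translate([180, 117, 0]) cube([3400, 152, 2790]); translate([1377, 117, 0]) cube([832, 152, 2081]); }
translate([180, 3715, 0]) cube([3400, 152, 2790]);
translate([180, 269, 0]) cube([152, 3446, 2790]);
translate([3428, 269, 0]) cube([152, 3446, 2790]);


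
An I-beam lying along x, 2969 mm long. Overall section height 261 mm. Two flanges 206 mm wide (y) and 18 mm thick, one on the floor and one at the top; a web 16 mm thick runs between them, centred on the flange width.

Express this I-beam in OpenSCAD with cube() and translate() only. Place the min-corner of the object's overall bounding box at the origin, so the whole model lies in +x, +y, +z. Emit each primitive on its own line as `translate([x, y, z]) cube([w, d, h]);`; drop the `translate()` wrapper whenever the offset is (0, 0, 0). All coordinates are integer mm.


cube([2969, 206, 18]);
translate([0, 95, 18]) cube([2969, 16, 225]);
translate([0, 0, 243]) cube([2969, 206, 18]);


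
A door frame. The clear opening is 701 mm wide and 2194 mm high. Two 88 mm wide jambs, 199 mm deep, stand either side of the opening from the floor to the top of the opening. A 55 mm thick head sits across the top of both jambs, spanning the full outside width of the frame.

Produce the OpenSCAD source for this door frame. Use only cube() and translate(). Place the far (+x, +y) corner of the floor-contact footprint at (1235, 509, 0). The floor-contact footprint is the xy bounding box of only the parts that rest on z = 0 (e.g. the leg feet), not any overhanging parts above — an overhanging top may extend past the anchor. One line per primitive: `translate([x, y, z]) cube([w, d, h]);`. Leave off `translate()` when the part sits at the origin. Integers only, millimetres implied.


translate([358, 310, 0]) cube([88, 199, 2194]);
translate([1147, 310, 0]) cube([88, 199, 2194]);
translate([358, 310, 2194]) cube([877, 199, 55]);


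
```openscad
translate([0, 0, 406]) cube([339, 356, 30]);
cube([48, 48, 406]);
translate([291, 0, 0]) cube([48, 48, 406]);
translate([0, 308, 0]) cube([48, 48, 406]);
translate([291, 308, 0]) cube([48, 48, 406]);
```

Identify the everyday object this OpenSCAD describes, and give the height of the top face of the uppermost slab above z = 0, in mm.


A stool. The seat height is 436 mm.

A 339×356×30 slab at z = 406 on four corner posts — a stool. The seat top is 406 + 30 = 436 mm.


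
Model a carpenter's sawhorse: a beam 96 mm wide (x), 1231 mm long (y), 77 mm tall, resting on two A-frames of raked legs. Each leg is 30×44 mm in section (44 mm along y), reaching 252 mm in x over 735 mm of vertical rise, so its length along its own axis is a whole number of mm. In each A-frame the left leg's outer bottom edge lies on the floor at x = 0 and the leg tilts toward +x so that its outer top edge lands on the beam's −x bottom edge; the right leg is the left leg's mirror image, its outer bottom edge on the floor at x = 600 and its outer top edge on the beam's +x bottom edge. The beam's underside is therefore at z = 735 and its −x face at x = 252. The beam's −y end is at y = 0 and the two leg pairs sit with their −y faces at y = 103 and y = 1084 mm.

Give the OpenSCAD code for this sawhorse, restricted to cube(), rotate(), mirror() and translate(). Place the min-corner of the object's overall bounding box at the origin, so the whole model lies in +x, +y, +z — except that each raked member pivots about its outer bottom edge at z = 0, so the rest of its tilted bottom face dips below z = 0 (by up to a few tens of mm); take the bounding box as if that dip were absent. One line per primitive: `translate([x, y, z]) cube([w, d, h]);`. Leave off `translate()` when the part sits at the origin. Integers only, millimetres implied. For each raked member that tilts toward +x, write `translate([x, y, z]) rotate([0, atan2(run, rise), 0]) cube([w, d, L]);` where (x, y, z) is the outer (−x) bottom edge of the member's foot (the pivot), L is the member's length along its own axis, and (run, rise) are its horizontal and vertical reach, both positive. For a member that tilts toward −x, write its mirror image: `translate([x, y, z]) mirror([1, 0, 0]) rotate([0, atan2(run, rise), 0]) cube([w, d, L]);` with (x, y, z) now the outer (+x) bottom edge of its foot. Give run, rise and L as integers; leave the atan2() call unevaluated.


translate([252, 0, 735]) cube([96, 1231, 77]);
translate([0, 103, 0]) rotate([0, atan2(252, 735), 0]) cube([30, 44, 777]);
translate([600, 103, 0]) mirror([1, 0, 0]) rotate([0, atan2(252, 735), 0]) cube([30, 44, 777]);
translate([0, 1084, 0]) rotate([0, atan2(252, 735), 0]) cube([30, 44, 777]);
translate([600, 1084, 0]) mirror([1, 0, 0]) rotate([0, atan2(252, 735), 0]) cube([30, 44, 777]);


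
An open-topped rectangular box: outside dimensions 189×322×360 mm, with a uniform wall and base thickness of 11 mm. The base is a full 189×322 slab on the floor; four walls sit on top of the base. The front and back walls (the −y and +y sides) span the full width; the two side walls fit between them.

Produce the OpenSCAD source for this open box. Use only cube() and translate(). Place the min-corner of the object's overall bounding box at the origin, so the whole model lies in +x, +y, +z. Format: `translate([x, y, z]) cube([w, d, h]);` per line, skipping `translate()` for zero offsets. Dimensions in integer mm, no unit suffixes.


cube([189, 322, 11]);
translate([0, 0, 11]) cube([189, 11, 349]);
translate([0, 311, 11]) cube([189, 11, 349]);
translate([0, 11, 11]) cube([11, 300, 349]);
translate([178, 11, 11]) cube([11, 300, 349]);


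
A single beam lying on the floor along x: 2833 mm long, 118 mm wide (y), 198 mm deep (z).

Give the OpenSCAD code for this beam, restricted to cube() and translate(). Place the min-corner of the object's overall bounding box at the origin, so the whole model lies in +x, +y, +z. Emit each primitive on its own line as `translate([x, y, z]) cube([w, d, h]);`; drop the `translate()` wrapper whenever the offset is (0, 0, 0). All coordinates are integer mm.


cube([2833, 118, 198]);


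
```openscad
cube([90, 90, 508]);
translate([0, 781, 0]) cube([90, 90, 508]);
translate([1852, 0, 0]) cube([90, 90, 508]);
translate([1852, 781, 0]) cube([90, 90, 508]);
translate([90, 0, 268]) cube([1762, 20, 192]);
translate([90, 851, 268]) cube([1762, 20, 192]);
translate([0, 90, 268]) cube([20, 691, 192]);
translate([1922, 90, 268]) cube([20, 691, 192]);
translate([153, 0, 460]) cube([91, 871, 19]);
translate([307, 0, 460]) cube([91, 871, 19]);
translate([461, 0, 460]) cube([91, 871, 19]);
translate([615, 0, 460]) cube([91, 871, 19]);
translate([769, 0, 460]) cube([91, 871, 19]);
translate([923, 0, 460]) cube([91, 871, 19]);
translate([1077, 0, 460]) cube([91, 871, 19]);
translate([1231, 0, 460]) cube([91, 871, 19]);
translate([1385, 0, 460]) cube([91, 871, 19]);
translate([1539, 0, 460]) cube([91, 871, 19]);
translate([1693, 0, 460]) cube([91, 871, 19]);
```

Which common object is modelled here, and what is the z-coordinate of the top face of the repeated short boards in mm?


A bed frame. The slat-top height is 479 mm.

Four posts, four rails, and a row of slats — a bed frame. Slats sit on the rails at z = 268 + 192 = 460; with slat thickness 19, the top is 479 mm.


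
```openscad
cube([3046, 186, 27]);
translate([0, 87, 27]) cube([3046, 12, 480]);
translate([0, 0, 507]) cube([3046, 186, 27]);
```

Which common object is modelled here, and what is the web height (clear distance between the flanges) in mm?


An I-beam. The web height is 480 mm.

Two wide flanges with a thin centred web — an I-beam. Overall 534 mm minus two 27 mm flanges gives a web of 534 − 2·27 = 480 mm.


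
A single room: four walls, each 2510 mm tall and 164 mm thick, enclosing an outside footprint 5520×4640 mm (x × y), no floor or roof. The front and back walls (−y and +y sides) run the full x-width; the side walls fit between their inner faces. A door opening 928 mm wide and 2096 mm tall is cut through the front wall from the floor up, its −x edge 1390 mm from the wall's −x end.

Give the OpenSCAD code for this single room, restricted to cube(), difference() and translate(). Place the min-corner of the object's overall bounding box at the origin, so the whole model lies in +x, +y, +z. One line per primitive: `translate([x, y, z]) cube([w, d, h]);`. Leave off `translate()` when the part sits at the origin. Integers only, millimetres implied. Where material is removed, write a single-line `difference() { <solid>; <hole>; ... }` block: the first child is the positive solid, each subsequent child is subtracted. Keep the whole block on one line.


difference() { cube([5520, 164, 2510]); translate([1390, 0, 0]) cube([928, 164, 2096]); }
translate([0, 4476, 0]) cube([5520, 164, 2510]);
translate([0, 164, 0]) cube([164, 4312, 2510]);
translate([5356, 164, 0]) cube([164, 4312, 2510]);
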